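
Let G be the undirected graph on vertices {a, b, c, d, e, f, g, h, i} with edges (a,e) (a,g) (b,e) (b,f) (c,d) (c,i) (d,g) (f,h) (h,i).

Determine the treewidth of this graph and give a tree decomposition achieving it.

Treewidth 2.
Bags: B1 = {a, d, g}  B2 = {a, d, e}  B3 = {b, d, e}  B4 = {b, d, f}  B5 = {d, f, h}  B6 = {d, h, i}  B7 = {c, d, i}
Tree: B1–B2, B2–B3, B3–B4, B4–B5, B5–B6, B6–B7

Each bag holds 3 vertices, so the decomposition has width 2, which upper-bounds the treewidth. The edges d–g–a–e–b–f–h–i–c–d form a cycle, so G is not a tree and its treewidth is at least 2. The upper and lower bounds meet at 2, so that is the treewidth.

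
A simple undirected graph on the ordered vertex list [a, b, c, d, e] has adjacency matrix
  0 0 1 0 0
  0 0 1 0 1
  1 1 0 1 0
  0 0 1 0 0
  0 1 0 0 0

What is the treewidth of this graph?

A width-1 tree decomposition is:
Bags: B1 = {b, c}  B2 = {b, e}  B3 = {a, c}  B4 = {c, d}
Tree: B1–B2, B1–B3, B3–B4
Every bag has size at most 2, so the width is 2 − 1 = 1 and tw(G) ≤ 1. G has an edge, so its treewidth is at least 1. The upper and lower bounds meet at 1, so that is the treewidth.

1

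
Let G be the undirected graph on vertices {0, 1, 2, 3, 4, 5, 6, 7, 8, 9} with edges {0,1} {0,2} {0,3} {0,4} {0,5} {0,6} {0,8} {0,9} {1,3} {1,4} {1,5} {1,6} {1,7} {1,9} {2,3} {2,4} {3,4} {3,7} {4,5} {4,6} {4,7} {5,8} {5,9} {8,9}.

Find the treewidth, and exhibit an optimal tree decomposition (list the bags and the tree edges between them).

Treewidth 3.
One such decomposition:
Bags: B1 = {0, 1, 3, 4}  B2 = {0, 1, 4, 5}  B3 = {0, 1, 5, 9}  B4 = {0, 1, 4, 6}  B5 = {0, 5, 8, 9}  B6 = {1, 3, 4, 7}  B7 = {0, 2, 3, 4}
Tree: B1–B2, B2–B3, B1–B4, B3–B5, B1–B6, B1–B7

The largest bag has 4 vertices, giving width 3; this decomposition certifies tw(G) ≤ 3. Conversely, {0, 5, 8, 9} is a clique of size 4, and the vertices of any clique must share a bag in every tree decomposition; so some bag has ≥ 4 vertices and tw(G) ≥ 3. Therefore the treewidth is 3.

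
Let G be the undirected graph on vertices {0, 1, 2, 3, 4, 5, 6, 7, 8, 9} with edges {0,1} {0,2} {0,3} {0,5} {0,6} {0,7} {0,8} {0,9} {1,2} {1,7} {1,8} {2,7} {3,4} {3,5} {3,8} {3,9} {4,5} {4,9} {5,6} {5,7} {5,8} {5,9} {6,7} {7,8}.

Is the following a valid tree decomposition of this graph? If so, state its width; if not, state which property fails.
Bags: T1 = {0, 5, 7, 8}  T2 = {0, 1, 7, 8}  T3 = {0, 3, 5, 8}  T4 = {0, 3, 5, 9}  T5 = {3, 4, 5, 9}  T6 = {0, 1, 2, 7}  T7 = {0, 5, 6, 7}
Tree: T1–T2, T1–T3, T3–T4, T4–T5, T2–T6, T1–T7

Vertex coverage: the bags together contain {0, 1, 2, 3, 4, 5, 6, 7, 8, 9}, the full vertex set. Edge coverage: each edge of G has both endpoints in at least one bag. Running intersection: for every vertex, the bags containing it form a connected subtree. All three properties hold, so this is a valid tree decomposition of width max|bag| − 1 = 3, and hence tw(G) ≤ 3.

Yes; width 3.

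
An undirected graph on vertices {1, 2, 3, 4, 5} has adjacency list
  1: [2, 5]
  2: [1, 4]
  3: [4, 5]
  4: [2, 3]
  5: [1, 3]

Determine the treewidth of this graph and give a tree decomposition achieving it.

The largest bag has 3 vertices, giving width 2; this decomposition certifies tw(G) ≤ 2. Since 3–4–2–1–5–3 is a cycle in G, G is not acyclic. Forests are exactly the graphs of treewidth ≤ 1, so tw(G) ≥ 2. Combining the bounds, tw(G) = 2.

Treewidth 2.
Bags: B1 = {2, 3, 4}  B2 = {1, 2, 3}  B3 = {1, 3, 5}
Tree: B1–B2, B2–B3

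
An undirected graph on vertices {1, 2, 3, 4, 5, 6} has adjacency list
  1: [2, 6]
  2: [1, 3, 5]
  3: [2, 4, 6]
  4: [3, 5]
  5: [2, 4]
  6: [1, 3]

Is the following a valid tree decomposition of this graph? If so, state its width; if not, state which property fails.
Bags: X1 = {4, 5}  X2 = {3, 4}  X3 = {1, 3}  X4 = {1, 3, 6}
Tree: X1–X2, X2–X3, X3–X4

No — vertex 2 appears in no bag.

A tree decomposition must satisfy three properties: every vertex lies in some bag; for every edge, both endpoints lie together in some bag; and for every vertex, the bags containing it form a connected subtree. Here vertex 2 appears in no bag, so the decomposition is invalid.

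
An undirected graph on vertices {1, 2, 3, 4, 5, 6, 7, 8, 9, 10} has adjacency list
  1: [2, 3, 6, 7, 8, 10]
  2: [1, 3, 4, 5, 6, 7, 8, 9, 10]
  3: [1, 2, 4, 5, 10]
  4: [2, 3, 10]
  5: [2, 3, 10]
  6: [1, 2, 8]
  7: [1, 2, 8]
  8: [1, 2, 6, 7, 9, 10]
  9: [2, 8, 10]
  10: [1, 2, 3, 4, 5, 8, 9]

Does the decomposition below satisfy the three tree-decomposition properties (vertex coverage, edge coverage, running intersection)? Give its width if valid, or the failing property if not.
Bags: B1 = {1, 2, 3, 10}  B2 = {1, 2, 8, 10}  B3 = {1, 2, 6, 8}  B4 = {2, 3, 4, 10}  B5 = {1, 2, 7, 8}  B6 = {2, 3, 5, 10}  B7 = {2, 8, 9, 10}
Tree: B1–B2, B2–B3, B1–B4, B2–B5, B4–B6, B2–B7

Yes; width 3.

Checking the three conditions: (i) the bags cover all of {1, 2, 3, 4, 5, 6, 7, 8, 9, 10}; (ii) for each edge, some bag contains both endpoints; (iii) the bags containing any fixed vertex form a subtree. All hold, so the decomposition is valid with width 4 − 1 = 3.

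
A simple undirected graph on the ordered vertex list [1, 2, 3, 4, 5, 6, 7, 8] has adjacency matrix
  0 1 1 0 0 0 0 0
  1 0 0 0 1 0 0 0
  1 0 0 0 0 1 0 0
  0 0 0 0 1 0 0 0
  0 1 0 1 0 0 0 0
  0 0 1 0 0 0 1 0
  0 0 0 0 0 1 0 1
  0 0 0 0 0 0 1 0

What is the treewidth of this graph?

1

A width-1 tree decomposition is:
Bags: B1 = {4, 5}  B2 = {2, 5}  B3 = {1, 2}  B4 = {1, 3}  B5 = {3, 6}  B6 = {6, 7}  B7 = {7, 8}
Tree: B1–B2, B2–B3, B3–B4, B4–B5, B5–B6, B6–B7
Every bag has size at most 2, so the width is 2 − 1 = 1 and tw(G) ≤ 1. G has an edge, so its treewidth is at least 1. The upper and lower bounds meet at 1, so that is the treewidth.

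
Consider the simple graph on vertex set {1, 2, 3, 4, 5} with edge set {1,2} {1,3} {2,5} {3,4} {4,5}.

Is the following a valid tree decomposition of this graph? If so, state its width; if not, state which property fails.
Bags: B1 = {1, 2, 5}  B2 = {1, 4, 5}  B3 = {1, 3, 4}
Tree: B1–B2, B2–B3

Every vertex of G appears in some bag (union = {1, 2, 3, 4, 5}); every edge is covered by a bag; and for each vertex v the set of bags containing v is connected in the bag tree. The decomposition is therefore valid. The largest bag has 3 vertices, so the width is 2.

Yes; width 2.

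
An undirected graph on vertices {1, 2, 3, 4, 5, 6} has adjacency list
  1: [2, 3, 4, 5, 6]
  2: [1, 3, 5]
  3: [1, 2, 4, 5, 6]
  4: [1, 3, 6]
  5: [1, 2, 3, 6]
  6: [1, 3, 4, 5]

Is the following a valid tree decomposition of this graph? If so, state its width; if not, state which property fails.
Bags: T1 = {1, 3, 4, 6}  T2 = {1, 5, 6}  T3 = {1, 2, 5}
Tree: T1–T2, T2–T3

A tree decomposition must satisfy three properties: every vertex lies in some bag; for every edge, both endpoints lie together in some bag; and for every vertex, the bags containing it form a connected subtree. Here edge (3,5) lies in no bag, so the decomposition is invalid.

No — edge (3,5) lies in no bag.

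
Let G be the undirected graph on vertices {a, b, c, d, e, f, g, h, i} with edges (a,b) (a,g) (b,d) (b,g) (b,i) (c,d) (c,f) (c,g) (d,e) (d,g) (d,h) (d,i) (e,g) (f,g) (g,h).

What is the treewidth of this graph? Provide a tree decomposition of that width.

Every bag has size at most 3, so the width is 3 − 1 = 2 and tw(G) ≤ 2. Conversely, {d, e, g} is a clique of size 3, and the vertices of any clique must share a bag in every tree decomposition; so some bag has ≥ 3 vertices and tw(G) ≥ 2. The upper and lower bounds meet at 2, so that is the treewidth.

Treewidth 2.
Bags: B1 = {d, e, g}  B2 = {c, d, g}  B3 = {b, d, g}  B4 = {d, g, h}  B5 = {a, b, g}  B6 = {b, d, i}  B7 = {c, f, g}
Tree: B1–B2, B2–B3, B1–B4, B3–B5, B3–B6, B2–B7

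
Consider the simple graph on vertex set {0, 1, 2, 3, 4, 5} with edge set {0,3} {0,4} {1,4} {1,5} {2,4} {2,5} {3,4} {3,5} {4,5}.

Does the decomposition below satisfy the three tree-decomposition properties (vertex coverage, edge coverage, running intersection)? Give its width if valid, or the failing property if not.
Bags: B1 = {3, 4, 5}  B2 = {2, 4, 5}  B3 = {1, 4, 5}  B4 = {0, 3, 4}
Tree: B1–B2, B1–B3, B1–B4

Vertex coverage: the bags together contain {0, 1, 2, 3, 4, 5}, the full vertex set. Edge coverage: each edge of G has both endpoints in at least one bag. Running intersection: for every vertex, the bags containing it form a connected subtree. All three properties hold, so this is a valid tree decomposition of width max|bag| − 1 = 2, and hence tw(G) ≤ 2.

Yes; width 2.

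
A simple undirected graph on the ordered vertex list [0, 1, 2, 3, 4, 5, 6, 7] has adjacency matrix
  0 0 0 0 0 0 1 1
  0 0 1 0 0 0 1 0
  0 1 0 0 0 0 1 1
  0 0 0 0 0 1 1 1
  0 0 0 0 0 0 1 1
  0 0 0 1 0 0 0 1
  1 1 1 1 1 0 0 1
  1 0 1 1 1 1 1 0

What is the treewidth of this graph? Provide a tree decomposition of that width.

Every bag has size at most 3, so the width is 3 − 1 = 2 and tw(G) ≤ 2. Conversely, {3, 5, 7} is a clique of size 3, and the vertices of any clique must share a bag in every tree decomposition; so some bag has ≥ 3 vertices and tw(G) ≥ 2. Combining the bounds, tw(G) = 2.

Treewidth 2.
One such decomposition:
Bags: B1 = {2, 6, 7}  B2 = {3, 6, 7}  B3 = {0, 6, 7}  B4 = {3, 5, 7}  B5 = {4, 6, 7}  B6 = {1, 2, 6}
Tree: B1–B2, B1–B3, B2–B4, B1–B5, B1–B6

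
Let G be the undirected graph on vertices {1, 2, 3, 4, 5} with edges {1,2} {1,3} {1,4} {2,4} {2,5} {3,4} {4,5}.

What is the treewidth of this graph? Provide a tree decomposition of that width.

Treewidth 2.
One optimal decomposition is:
Bags: B1 = {1, 2, 4}  B2 = {2, 4, 5}  B3 = {1, 3, 4}
Tree: B1–B2, B1–B3

Every bag has size at most 3, so the width is 3 − 1 = 2 and tw(G) ≤ 2. Conversely, {1, 2, 4} is a clique of size 3, and the vertices of any clique must share a bag in every tree decomposition; so some bag has ≥ 3 vertices and tw(G) ≥ 2. Combining the bounds, tw(G) = 2.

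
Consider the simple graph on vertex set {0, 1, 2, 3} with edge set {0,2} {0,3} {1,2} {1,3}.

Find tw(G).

2

A width-2 tree decomposition is:
Bags: B1 = {1, 2, 3}  B2 = {0, 2, 3}
Tree: B1–B2
Each bag holds 3 vertices, so the decomposition has width 2, which upper-bounds the treewidth. For the lower bound, G contains the cycle 3–1–2–0–3, so G is not a forest; only forests have treewidth ≤ 1, hence tw(G) ≥ 2. Hence tw(G) = 2 exactly.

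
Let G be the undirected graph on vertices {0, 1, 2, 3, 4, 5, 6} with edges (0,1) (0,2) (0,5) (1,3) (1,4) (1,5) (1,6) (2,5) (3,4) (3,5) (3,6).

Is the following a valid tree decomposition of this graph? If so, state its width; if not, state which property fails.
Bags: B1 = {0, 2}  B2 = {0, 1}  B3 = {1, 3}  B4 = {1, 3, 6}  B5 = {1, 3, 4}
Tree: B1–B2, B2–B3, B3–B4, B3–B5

A tree decomposition must satisfy three properties: every vertex lies in some bag; for every edge, both endpoints lie together in some bag; and for every vertex, the bags containing it form a connected subtree. Here vertex 5 appears in no bag, so the decomposition is invalid.

No — vertex 5 appears in no bag.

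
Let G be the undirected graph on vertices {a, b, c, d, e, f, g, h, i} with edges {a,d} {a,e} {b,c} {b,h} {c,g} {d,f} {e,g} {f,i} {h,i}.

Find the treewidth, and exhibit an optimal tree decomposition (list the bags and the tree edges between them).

The largest bag has 3 vertices, giving width 2; this decomposition certifies tw(G) ≤ 2. For the lower bound, G contains the cycle c–g–e–a–d–f–i–h–b–c, so G is not a forest; only forests have treewidth ≤ 1, hence tw(G) ≥ 2. Combining the bounds, tw(G) = 2.

Treewidth 2.
One such decomposition:
Bags: B1 = {c, e, g}  B2 = {a, c, e}  B3 = {a, c, d}  B4 = {c, d, f}  B5 = {c, f, i}  B6 = {c, h, i}  B7 = {b, c, h}
Tree: B1–B2, B2–B3, B3–B4, B4–B5, B5–B6, B6–B7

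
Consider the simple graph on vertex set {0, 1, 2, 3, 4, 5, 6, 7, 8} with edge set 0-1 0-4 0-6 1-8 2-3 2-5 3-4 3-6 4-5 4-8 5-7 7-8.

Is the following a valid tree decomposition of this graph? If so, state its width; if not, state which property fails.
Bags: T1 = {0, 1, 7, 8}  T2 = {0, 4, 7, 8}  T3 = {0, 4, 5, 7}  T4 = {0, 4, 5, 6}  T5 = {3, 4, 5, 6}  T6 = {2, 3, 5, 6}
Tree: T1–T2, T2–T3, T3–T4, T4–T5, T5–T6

Yes; width 3.

Every vertex of G appears in some bag (union = {0, 1, 2, 3, 4, 5, 6, 7, 8}); every edge is covered by a bag; and for each vertex v the set of bags containing v is connected in the bag tree. The decomposition is therefore valid. The largest bag has 4 vertices, so the width is 3.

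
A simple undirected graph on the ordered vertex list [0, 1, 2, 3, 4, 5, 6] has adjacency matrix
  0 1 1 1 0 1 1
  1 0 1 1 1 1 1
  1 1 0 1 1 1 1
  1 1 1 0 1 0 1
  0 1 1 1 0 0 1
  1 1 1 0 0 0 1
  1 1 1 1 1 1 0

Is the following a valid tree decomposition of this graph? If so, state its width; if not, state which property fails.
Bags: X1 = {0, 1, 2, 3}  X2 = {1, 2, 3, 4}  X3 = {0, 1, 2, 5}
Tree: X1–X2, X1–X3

No — vertex 6 appears in no bag.

A tree decomposition must satisfy three properties: every vertex lies in some bag; for every edge, both endpoints lie together in some bag; and for every vertex, the bags containing it form a connected subtree. Here vertex 6 appears in no bag, so the decomposition is invalid.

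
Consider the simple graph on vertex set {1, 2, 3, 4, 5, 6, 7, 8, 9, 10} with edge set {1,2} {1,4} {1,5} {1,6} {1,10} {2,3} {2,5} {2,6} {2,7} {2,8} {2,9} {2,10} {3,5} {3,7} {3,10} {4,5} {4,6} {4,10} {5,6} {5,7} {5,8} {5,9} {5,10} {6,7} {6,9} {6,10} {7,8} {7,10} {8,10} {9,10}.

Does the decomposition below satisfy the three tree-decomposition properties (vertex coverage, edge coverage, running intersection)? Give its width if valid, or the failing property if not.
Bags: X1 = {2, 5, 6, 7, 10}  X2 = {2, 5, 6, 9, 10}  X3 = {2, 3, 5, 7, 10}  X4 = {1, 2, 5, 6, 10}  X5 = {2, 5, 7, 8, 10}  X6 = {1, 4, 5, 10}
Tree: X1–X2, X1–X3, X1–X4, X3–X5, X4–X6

A tree decomposition must satisfy three properties: every vertex lies in some bag; for every edge, both endpoints lie together in some bag; and for every vertex, the bags containing it form a connected subtree. Here edge (6,4) lies in no bag, so the decomposition is invalid.

No — edge (6,4) lies in no bag.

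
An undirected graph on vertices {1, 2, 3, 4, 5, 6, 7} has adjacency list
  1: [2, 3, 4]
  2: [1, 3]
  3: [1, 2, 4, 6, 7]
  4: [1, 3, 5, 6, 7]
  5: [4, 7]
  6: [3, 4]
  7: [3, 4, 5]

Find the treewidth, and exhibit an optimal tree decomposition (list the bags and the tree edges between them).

Each bag holds 3 vertices, so the decomposition has width 2, which upper-bounds the treewidth. On the other hand G contains the 3-clique {1, 2, 3}. A clique must lie in a single bag of any decomposition, so no decomposition can have width below 2. Therefore the treewidth is 2.

Treewidth 2.
One such decomposition:
Bags: B1 = {3, 4, 7}  B2 = {4, 5, 7}  B3 = {1, 3, 4}  B4 = {1, 2, 3}  B5 = {3, 4, 6}
Tree: B1–B2, B1–B3, B3–B4, B3–B5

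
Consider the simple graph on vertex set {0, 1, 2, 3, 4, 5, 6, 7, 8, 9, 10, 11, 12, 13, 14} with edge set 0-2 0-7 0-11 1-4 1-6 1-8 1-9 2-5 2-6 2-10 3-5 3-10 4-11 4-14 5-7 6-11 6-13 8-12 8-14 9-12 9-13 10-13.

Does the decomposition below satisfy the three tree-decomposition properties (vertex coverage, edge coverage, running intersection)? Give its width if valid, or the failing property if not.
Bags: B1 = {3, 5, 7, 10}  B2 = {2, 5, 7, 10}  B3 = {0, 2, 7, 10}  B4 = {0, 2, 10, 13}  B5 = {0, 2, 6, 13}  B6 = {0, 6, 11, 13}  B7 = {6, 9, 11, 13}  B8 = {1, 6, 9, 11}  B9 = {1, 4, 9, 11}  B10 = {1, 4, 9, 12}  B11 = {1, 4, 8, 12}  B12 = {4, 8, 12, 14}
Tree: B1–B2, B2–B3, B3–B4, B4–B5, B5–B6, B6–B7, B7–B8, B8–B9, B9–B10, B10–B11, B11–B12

Yes; width 3.

Vertex coverage: the bags together contain {0, 1, 2, 3, 4, 5, 6, 7, 8, 9, 10, 11, 12, 13, 14}, the full vertex set. Edge coverage: each edge of G has both endpoints in at least one bag. Running intersection: for every vertex, the bags containing it form a connected subtree. All three properties hold, so this is a valid tree decomposition of width max|bag| − 1 = 3, and hence tw(G) ≤ 3.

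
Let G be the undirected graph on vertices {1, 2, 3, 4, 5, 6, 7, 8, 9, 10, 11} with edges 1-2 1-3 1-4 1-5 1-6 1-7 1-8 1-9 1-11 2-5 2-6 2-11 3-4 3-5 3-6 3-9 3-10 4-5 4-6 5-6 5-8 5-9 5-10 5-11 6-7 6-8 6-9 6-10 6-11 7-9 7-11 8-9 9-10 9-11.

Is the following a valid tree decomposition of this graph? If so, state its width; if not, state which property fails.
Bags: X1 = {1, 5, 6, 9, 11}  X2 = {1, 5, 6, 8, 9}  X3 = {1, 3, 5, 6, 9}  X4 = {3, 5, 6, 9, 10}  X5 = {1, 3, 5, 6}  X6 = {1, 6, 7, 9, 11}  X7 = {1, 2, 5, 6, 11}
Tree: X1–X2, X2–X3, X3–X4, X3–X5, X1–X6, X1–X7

A tree decomposition must satisfy three properties: every vertex lies in some bag; for every edge, both endpoints lie together in some bag; and for every vertex, the bags containing it form a connected subtree. Here vertex 4 appears in no bag, so the decomposition is invalid.

No — vertex 4 appears in no bag.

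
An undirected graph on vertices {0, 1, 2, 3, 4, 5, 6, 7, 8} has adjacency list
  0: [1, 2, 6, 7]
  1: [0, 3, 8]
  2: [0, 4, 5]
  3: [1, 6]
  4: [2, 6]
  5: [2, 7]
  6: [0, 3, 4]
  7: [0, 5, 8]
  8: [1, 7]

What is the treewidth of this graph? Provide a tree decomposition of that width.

Every bag has size at most 4, so the width is 4 − 1 = 3 and tw(G) ≤ 3. For the lower bound: the 4 vertex sets {3,4,6}, {2}, {0}, {1,5,7,8} are disjoint, each induces a connected subgraph, and every pair is joined by at least one edge of G. Contracting each set to a single vertex therefore yields K_{4} as a minor, and since treewidth is minor-monotone, tw(G) ≥ tw(K_{4}) = 3. Combining the bounds, tw(G) = 3.

Treewidth 3.
Bags: B1 = {2, 3, 4, 6}  B2 = {0, 2, 3, 6}  B3 = {0, 1, 2, 3}  B4 = {0, 1, 2, 5}  B5 = {0, 1, 5, 7}  B6 = {1, 5, 7, 8}
Tree: B1–B2, B2–B3, B3–B4, B4–B5, B5–B6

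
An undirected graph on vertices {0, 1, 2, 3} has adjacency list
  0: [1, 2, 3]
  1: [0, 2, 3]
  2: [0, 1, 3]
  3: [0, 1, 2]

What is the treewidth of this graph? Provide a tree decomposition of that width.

Treewidth 3.
Bags: B1 = {0, 1, 2, 3}
Tree: (single bag)

With just one bag of size 4, the width is 4 − 1 = 3, so tw(G) ≤ 3. For the lower bound, the 4 vertices {0, 1, 2, 3} are pairwise adjacent, and any tree decomposition puts a clique entirely inside one bag — forcing width ≥ 3. The upper and lower bounds meet at 3, so that is the treewidth.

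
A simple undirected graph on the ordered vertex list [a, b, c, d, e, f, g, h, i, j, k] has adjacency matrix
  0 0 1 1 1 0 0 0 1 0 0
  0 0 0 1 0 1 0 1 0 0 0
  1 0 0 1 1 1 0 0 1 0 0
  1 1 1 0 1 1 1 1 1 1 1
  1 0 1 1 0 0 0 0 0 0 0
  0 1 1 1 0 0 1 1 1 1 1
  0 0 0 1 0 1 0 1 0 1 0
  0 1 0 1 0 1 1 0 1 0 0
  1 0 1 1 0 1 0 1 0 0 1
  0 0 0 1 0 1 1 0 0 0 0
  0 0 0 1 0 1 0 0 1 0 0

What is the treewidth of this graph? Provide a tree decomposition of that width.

Each bag holds 4 vertices, so the decomposition has width 3, which upper-bounds the treewidth. For the lower bound, the 4 vertices {a, c, d, e} are pairwise adjacent, and any tree decomposition puts a clique entirely inside one bag — forcing width ≥ 3. Combining the bounds, tw(G) = 3.

Treewidth 3.
One such decomposition:
Bags: B1 = {d, f, h, i}  B2 = {c, d, f, i}  B3 = {a, c, d, i}  B4 = {b, d, f, h}  B5 = {d, f, i, k}  B6 = {d, f, g, h}  B7 = {a, c, d, e}  B8 = {d, f, g, j}
Tree: B1–B2, B2–B3, B1–B4, B2–B5, B1–B6, B3–B7, B6–B8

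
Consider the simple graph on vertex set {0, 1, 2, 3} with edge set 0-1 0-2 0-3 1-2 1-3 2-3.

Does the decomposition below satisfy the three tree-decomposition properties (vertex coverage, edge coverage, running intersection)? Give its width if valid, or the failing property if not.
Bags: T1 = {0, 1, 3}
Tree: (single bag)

A tree decomposition must satisfy three properties: every vertex lies in some bag; for every edge, both endpoints lie together in some bag; and for every vertex, the bags containing it form a connected subtree. Here vertex 2 appears in no bag, so the decomposition is invalid.

No — vertex 2 appears in no bag.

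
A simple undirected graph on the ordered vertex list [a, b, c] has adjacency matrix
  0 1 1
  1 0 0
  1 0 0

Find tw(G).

1

A width-1 tree decomposition is:
Bags: B1 = {a, b}  B2 = {a, c}
Tree: B1–B2
Every bag has size at most 2, so the width is 2 − 1 = 1 and tw(G) ≤ 1. Any graph with an edge has treewidth ≥ 1, and G has the edge a–b. Combining the bounds, tw(G) = 1.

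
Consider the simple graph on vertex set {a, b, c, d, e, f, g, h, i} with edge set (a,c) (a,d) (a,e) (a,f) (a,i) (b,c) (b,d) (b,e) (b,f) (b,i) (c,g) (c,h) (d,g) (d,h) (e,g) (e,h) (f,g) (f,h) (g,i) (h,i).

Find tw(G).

A width-4 tree decomposition is:
Bags: B1 = {a, b, g, h, i}  B2 = {a, b, e, g, h}  B3 = {a, b, f, g, h}  B4 = {a, b, c, g, h}  B5 = {a, b, d, g, h}
Tree: B1–B2, B2–B3, B3–B4, B4–B5
The largest bag has 5 vertices, giving width 4; this decomposition certifies tw(G) ≤ 4. For the lower bound: the 5 vertex sets {g,i}, {e,h}, {a,f}, {b}, {c} are disjoint, each induces a connected subgraph, and every pair is joined by at least one edge of G. Contracting each set to a single vertex therefore yields K_{5} as a minor, and since treewidth is minor-monotone, tw(G) ≥ tw(K_{5}) = 4. Hence tw(G) = 4 exactly.

4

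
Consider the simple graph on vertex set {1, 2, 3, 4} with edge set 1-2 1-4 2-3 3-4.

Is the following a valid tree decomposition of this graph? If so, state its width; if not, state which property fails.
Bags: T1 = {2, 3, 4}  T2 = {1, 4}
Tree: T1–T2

A tree decomposition must satisfy three properties: every vertex lies in some bag; for every edge, both endpoints lie together in some bag; and for every vertex, the bags containing it form a connected subtree. Here edge (2,1) lies in no bag, so the decomposition is invalid.

No — edge (2,1) lies in no bag.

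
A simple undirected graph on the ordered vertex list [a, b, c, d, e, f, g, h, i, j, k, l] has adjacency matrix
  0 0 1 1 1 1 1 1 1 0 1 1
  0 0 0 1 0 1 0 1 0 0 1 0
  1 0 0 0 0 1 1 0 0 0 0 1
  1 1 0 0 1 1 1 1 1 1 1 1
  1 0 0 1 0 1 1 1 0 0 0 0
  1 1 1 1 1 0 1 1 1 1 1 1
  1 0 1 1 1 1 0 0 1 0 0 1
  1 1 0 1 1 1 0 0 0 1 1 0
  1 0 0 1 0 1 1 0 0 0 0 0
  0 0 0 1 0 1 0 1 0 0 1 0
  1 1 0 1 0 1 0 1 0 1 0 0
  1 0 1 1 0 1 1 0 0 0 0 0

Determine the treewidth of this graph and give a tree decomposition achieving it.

The largest bag has 5 vertices, giving width 4; this decomposition certifies tw(G) ≤ 4. Conversely, {d, f, h, j, k} is a clique of size 5, and the vertices of any clique must share a bag in every tree decomposition; so some bag has ≥ 5 vertices and tw(G) ≥ 4. Hence tw(G) = 4 exactly.

Treewidth 4.
One optimal decomposition is:
Bags: B1 = {a, d, f, g, l}  B2 = {a, d, e, f, g}  B3 = {a, d, f, g, i}  B4 = {a, d, e, f, h}  B5 = {a, c, f, g, l}  B6 = {a, d, f, h, k}  B7 = {b, d, f, h, k}  B8 = {d, f, h, j, k}
Tree: B1–B2, B2–B3, B2–B4, B1–B5, B4–B6, B6–B7, B6–B8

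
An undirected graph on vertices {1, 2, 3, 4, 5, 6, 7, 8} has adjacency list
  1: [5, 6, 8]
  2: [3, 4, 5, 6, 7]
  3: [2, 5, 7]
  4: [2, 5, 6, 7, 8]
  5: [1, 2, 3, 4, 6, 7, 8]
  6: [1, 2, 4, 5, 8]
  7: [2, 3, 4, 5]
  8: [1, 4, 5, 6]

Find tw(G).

3

A width-3 tree decomposition is:
Bags: B1 = {2, 4, 5, 6}  B2 = {4, 5, 6, 8}  B3 = {2, 4, 5, 7}  B4 = {1, 5, 6, 8}  B5 = {2, 3, 5, 7}
Tree: B1–B2, B1–B3, B2–B4, B3–B5
Every bag has size at most 4, so the width is 4 − 1 = 3 and tw(G) ≤ 3. On the other hand G contains the 4-clique {1, 5, 6, 8}. A clique must lie in a single bag of any decomposition, so no decomposition can have width below 3. The upper and lower bounds meet at 3, so that is the treewidth.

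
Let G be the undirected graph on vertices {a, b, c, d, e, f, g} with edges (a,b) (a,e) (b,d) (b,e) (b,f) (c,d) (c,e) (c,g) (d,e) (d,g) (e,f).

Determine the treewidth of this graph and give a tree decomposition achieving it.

Every bag has size at most 3, so the width is 3 − 1 = 2 and tw(G) ≤ 2. For the lower bound, the 3 vertices {c, d, g} are pairwise adjacent, and any tree decomposition puts a clique entirely inside one bag — forcing width ≥ 2. Combining the bounds, tw(G) = 2.

Treewidth 2.
Bags: B1 = {b, e, f}  B2 = {b, d, e}  B3 = {c, d, e}  B4 = {c, d, g}  B5 = {a, b, e}
Tree: B1–B2, B2–B3, B3–B4, B2–B5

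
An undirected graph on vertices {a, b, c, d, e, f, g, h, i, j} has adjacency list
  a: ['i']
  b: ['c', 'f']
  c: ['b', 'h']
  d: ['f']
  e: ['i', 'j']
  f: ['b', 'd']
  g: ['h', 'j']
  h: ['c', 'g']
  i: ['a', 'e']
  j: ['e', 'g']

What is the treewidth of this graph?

A width-1 tree decomposition is:
Bags: B1 = {a, i}  B2 = {e, i}  B3 = {e, j}  B4 = {g, j}  B5 = {g, h}  B6 = {c, h}  B7 = {b, c}  B8 = {b, f}  B9 = {d, f}
Tree: B1–B2, B2–B3, B3–B4, B4–B5, B5–B6, B6–B7, B7–B8, B8–B9
Each bag holds 2 vertices, so the decomposition has width 1, which upper-bounds the treewidth. Since G has at least one edge (e.g. a–i), it is not an edgeless graph, so tw(G) ≥ 1. Combining the bounds, tw(G) = 1.

1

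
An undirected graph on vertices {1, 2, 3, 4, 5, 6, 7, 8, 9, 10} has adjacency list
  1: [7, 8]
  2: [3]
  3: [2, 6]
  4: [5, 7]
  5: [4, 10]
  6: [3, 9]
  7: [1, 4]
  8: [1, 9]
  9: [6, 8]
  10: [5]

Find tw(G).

1

A width-1 tree decomposition is:
Bags: B1 = {2, 3}  B2 = {3, 6}  B3 = {6, 9}  B4 = {8, 9}  B5 = {1, 8}  B6 = {1, 7}  B7 = {4, 7}  B8 = {4, 5}  B9 = {5, 10}
Tree: B1–B2, B2–B3, B3–B4, B4–B5, B5–B6, B6–B7, B7–B8, B8–B9
Every bag has size at most 2, so the width is 2 − 1 = 1 and tw(G) ≤ 1. Any graph with an edge has treewidth ≥ 1, and G has the edge 2–3. The upper and lower bounds meet at 1, so that is the treewidth.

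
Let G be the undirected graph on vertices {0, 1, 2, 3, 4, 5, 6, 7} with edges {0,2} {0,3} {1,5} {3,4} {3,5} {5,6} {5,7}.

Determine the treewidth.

A width-1 tree decomposition is:
Bags: B1 = {3, 5}  B2 = {0, 3}  B3 = {3, 4}  B4 = {1, 5}  B5 = {0, 2}  B6 = {5, 6}  B7 = {5, 7}
Tree: B1–B2, B1–B3, B1–B4, B2–B5, B1–B6, B4–B7
Each bag holds 2 vertices, so the decomposition has width 1, which upper-bounds the treewidth. Any graph with an edge has treewidth ≥ 1, and G has the edge 5–3. The upper and lower bounds meet at 1, so that is the treewidth.

1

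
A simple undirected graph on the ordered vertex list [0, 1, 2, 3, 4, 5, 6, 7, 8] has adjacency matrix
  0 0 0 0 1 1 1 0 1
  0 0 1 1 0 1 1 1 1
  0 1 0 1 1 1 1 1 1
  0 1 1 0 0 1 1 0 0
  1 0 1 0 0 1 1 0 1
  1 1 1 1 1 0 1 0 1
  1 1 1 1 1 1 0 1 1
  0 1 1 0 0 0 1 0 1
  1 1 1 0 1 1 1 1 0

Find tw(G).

4

A width-4 tree decomposition is:
Bags: B1 = {2, 4, 5, 6, 8}  B2 = {0, 4, 5, 6, 8}  B3 = {1, 2, 5, 6, 8}  B4 = {1, 2, 6, 7, 8}  B5 = {1, 2, 3, 5, 6}
Tree: B1–B2, B1–B3, B3–B4, B3–B5
Each bag holds 5 vertices, so the decomposition has width 4, which upper-bounds the treewidth. On the other hand G contains the 5-clique {0, 4, 5, 6, 8}. A clique must lie in a single bag of any decomposition, so no decomposition can have width below 4. Combining the bounds, tw(G) = 4.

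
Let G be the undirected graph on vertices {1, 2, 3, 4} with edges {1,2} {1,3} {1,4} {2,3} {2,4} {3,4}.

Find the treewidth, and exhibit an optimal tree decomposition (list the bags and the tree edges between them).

With just one bag of size 4, the width is 4 − 1 = 3, so tw(G) ≤ 3. Conversely, {1, 2, 3, 4} is a clique of size 4, and the vertices of any clique must share a bag in every tree decomposition; so some bag has ≥ 4 vertices and tw(G) ≥ 3. Therefore the treewidth is 3.

Treewidth 3.
Bags: B1 = {1, 2, 3, 4}
Tree: (single bag)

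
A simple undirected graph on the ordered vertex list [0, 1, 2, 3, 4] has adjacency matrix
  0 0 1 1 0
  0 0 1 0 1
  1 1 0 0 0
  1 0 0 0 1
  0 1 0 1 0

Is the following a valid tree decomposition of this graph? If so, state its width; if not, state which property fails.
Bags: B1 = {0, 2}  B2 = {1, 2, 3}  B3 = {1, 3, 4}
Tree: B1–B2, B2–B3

No — edge (3,0) lies in no bag.

A tree decomposition must satisfy three properties: every vertex lies in some bag; for every edge, both endpoints lie together in some bag; and for every vertex, the bags containing it form a connected subtree. Here edge (3,0) lies in no bag, so the decomposition is invalid.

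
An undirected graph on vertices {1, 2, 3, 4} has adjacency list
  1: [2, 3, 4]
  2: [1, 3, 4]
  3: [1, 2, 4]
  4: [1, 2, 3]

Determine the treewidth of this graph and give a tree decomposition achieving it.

Treewidth 3.
Bags: B1 = {1, 2, 3, 4}
Tree: (single bag)

With just one bag of size 4, the width is 4 − 1 = 3, so tw(G) ≤ 3. For the lower bound, the 4 vertices {1, 2, 3, 4} are pairwise adjacent, and any tree decomposition puts a clique entirely inside one bag — forcing width ≥ 3. Combining the bounds, tw(G) = 3.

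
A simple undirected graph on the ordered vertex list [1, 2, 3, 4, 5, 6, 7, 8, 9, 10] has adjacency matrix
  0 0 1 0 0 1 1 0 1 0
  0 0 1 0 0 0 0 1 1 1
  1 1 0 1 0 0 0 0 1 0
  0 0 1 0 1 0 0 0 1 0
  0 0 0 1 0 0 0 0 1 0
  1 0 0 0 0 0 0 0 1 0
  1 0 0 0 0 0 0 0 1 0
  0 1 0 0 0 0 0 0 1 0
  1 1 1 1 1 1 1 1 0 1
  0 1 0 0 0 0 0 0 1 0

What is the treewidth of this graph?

A width-2 tree decomposition is:
Bags: B1 = {2, 3, 9}  B2 = {3, 4, 9}  B3 = {1, 3, 9}  B4 = {1, 6, 9}  B5 = {1, 7, 9}  B6 = {2, 8, 9}  B7 = {2, 9, 10}  B8 = {4, 5, 9}
Tree: B1–B2, B1–B3, B3–B4, B3–B5, B1–B6, B6–B7, B2–B8
Each bag holds 3 vertices, so the decomposition has width 2, which upper-bounds the treewidth. On the other hand G contains the 3-clique {1, 3, 9}. A clique must lie in a single bag of any decomposition, so no decomposition can have width below 2. Hence tw(G) = 2 exactly.

2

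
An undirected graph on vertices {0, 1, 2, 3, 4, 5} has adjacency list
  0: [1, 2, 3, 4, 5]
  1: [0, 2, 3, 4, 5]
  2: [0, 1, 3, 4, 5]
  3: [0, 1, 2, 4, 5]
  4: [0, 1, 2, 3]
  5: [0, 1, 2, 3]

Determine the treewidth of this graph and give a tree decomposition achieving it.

Treewidth 4.
One optimal decomposition is:
Bags: B1 = {0, 1, 2, 3, 4}  B2 = {0, 1, 2, 3, 5}
Tree: B1–B2

Every bag has size at most 5, so the width is 5 − 1 = 4 and tw(G) ≤ 4. Conversely, {0, 1, 2, 3, 4} is a clique of size 5, and the vertices of any clique must share a bag in every tree decomposition; so some bag has ≥ 5 vertices and tw(G) ≥ 4. Therefore the treewidth is 4.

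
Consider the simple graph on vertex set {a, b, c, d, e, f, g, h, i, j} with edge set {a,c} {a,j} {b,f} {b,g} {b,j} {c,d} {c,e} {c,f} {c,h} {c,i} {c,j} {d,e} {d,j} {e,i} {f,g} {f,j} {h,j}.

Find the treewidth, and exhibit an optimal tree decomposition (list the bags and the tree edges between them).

Treewidth 2.
One optimal decomposition is:
Bags: B1 = {c, d, j}  B2 = {c, f, j}  B3 = {c, d, e}  B4 = {b, f, j}  B5 = {a, c, j}  B6 = {b, f, g}  B7 = {c, h, j}  B8 = {c, e, i}
Tree: B1–B2, B1–B3, B2–B4, B1–B5, B4–B6, B1–B7, B3–B8

The largest bag has 3 vertices, giving width 2; this decomposition certifies tw(G) ≤ 2. On the other hand G contains the 3-clique {b, f, g}. A clique must lie in a single bag of any decomposition, so no decomposition can have width below 2. Hence tw(G) = 2 exactly.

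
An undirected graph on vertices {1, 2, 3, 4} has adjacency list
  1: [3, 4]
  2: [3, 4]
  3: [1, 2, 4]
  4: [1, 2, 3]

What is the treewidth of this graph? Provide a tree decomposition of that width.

Treewidth 2.
One optimal decomposition is:
Bags: B1 = {1, 3, 4}  B2 = {2, 3, 4}
Tree: B1–B2

Each bag holds 3 vertices, so the decomposition has width 2, which upper-bounds the treewidth. Conversely, {1, 3, 4} is a clique of size 3, and the vertices of any clique must share a bag in every tree decomposition; so some bag has ≥ 3 vertices and tw(G) ≥ 2. Combining the bounds, tw(G) = 2.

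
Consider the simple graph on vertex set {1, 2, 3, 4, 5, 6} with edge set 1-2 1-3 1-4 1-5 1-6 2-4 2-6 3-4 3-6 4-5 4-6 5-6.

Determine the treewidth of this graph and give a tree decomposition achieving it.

Treewidth 3.
One optimal decomposition is:
Bags: B1 = {1, 4, 5, 6}  B2 = {1, 3, 4, 6}  B3 = {1, 2, 4, 6}
Tree: B1–B2, B2–B3

Every bag has size at most 4, so the width is 4 − 1 = 3 and tw(G) ≤ 3. On the other hand G contains the 4-clique {1, 2, 4, 6}. A clique must lie in a single bag of any decomposition, so no decomposition can have width below 3. Therefore the treewidth is 3.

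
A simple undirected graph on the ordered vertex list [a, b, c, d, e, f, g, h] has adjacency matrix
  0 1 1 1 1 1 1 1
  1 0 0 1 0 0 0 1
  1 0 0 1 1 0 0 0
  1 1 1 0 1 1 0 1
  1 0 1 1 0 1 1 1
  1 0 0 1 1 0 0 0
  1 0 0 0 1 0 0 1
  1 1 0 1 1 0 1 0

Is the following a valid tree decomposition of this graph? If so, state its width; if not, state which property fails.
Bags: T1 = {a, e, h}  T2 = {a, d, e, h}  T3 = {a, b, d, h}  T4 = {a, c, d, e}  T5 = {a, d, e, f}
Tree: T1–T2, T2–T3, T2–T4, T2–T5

No — vertex g appears in no bag.

A tree decomposition must satisfy three properties: every vertex lies in some bag; for every edge, both endpoints lie together in some bag; and for every vertex, the bags containing it form a connected subtree. Here vertex g appears in no bag, so the decomposition is invalid.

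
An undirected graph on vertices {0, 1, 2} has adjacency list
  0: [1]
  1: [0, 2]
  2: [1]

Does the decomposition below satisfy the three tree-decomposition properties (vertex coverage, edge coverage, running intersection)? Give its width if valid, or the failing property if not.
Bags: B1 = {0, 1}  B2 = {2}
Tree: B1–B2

No — edge (1,2) lies in no bag.

A tree decomposition must satisfy three properties: every vertex lies in some bag; for every edge, both endpoints lie together in some bag; and for every vertex, the bags containing it form a connected subtree. Here edge (1,2) lies in no bag, so the decomposition is invalid.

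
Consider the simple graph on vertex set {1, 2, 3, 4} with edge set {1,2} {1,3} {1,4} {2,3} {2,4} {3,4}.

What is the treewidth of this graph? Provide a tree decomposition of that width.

Treewidth 3.
Bags: B1 = {1, 2, 3, 4}
Tree: (single bag)

With just one bag of size 4, the width is 4 − 1 = 3, so tw(G) ≤ 3. On the other hand G contains the 4-clique {1, 2, 3, 4}. A clique must lie in a single bag of any decomposition, so no decomposition can have width below 3. Combining the bounds, tw(G) = 3.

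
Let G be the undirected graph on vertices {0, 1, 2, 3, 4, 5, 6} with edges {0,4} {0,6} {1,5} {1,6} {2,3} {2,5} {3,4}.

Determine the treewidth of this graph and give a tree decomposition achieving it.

Treewidth 2.
Bags: B1 = {0, 1, 6}  B2 = {0, 1, 4}  B3 = {1, 3, 4}  B4 = {1, 2, 3}  B5 = {1, 2, 5}
Tree: B1–B2, B2–B3, B3–B4, B4–B5

Each bag holds 3 vertices, so the decomposition has width 2, which upper-bounds the treewidth. For the lower bound, G contains the cycle 1–6–0–4–3–2–5–1, so G is not a forest; only forests have treewidth ≤ 1, hence tw(G) ≥ 2. Hence tw(G) = 2 exactly.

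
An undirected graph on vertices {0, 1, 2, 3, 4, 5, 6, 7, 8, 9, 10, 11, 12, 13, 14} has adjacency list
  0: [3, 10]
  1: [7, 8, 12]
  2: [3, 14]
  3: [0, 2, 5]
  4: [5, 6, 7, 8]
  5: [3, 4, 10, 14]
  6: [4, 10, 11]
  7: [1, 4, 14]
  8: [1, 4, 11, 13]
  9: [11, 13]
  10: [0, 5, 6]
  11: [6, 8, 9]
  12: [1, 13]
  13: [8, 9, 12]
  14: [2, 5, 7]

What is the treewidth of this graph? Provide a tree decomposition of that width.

Treewidth 3.
Bags: B1 = {0, 2, 3, 10}  B2 = {2, 3, 5, 10}  B3 = {2, 5, 10, 14}  B4 = {5, 6, 10, 14}  B5 = {4, 5, 6, 14}  B6 = {4, 6, 7, 14}  B7 = {4, 6, 7, 11}  B8 = {4, 7, 8, 11}  B9 = {1, 7, 8, 11}  B10 = {1, 8, 9, 11}  B11 = {1, 8, 9, 13}  B12 = {1, 9, 12, 13}
Tree: B1–B2, B2–B3, B3–B4, B4–B5, B5–B6, B6–B7, B7–B8, B8–B9, B9–B10, B10–B11, B11–B12

The largest bag has 4 vertices, giving width 3; this decomposition certifies tw(G) ≤ 3. For the lower bound: the 4 vertex sets {0,2,3}, {10}, {5}, {4,6,7,14} are disjoint, each induces a connected subgraph, and every pair is joined by at least one edge of G. Contracting each set to a single vertex therefore yields K_{4} as a minor, and since treewidth is minor-monotone, tw(G) ≥ tw(K_{4}) = 3. Combining the bounds, tw(G) = 3.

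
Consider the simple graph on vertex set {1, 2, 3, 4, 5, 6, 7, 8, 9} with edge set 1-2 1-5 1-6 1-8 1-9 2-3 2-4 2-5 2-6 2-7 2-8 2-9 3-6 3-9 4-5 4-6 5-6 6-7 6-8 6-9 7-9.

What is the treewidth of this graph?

A width-3 tree decomposition is:
Bags: B1 = {1, 2, 5, 6}  B2 = {1, 2, 6, 8}  B3 = {1, 2, 6, 9}  B4 = {2, 3, 6, 9}  B5 = {2, 6, 7, 9}  B6 = {2, 4, 5, 6}
Tree: B1–B2, B2–B3, B3–B4, B4–B5, B1–B6
Each bag holds 4 vertices, so the decomposition has width 3, which upper-bounds the treewidth. On the other hand G contains the 4-clique {1, 2, 6, 8}. A clique must lie in a single bag of any decomposition, so no decomposition can have width below 3. Combining the bounds, tw(G) = 3.

3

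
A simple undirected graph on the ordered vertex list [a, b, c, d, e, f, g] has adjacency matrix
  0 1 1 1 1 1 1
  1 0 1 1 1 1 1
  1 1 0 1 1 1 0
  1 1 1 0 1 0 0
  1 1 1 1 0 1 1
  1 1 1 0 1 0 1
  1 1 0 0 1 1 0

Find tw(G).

4

A width-4 tree decomposition is:
Bags: B1 = {a, b, c, e, f}  B2 = {a, b, e, f, g}  B3 = {a, b, c, d, e}
Tree: B1–B2, B1–B3
The largest bag has 5 vertices, giving width 4; this decomposition certifies tw(G) ≤ 4. Conversely, {a, b, e, f, g} is a clique of size 5, and the vertices of any clique must share a bag in every tree decomposition; so some bag has ≥ 5 vertices and tw(G) ≥ 4. Hence tw(G) = 4 exactly.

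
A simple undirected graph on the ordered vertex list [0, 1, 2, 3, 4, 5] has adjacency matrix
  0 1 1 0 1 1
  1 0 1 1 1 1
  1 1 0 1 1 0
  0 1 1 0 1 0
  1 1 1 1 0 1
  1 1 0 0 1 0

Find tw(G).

A width-3 tree decomposition is:
Bags: B1 = {0, 1, 4, 5}  B2 = {0, 1, 2, 4}  B3 = {1, 2, 3, 4}
Tree: B1–B2, B2–B3
Each bag holds 4 vertices, so the decomposition has width 3, which upper-bounds the treewidth. On the other hand G contains the 4-clique {0, 1, 2, 4}. A clique must lie in a single bag of any decomposition, so no decomposition can have width below 3. Therefore the treewidth is 3.

3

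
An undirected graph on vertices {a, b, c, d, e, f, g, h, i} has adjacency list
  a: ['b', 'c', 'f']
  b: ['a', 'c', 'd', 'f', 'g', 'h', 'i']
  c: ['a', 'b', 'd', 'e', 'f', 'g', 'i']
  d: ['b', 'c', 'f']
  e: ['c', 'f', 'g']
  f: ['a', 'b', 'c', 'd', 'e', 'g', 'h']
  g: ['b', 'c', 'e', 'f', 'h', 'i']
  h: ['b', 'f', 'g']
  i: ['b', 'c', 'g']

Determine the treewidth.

3

A width-3 tree decomposition is:
Bags: B1 = {a, b, c, f}  B2 = {b, c, f, g}  B3 = {b, c, g, i}  B4 = {b, f, g, h}  B5 = {c, e, f, g}  B6 = {b, c, d, f}
Tree: B1–B2, B2–B3, B2–B4, B2–B5, B2–B6
Every bag has size at most 4, so the width is 4 − 1 = 3 and tw(G) ≤ 3. On the other hand G contains the 4-clique {c, e, f, g}. A clique must lie in a single bag of any decomposition, so no decomposition can have width below 3. Combining the bounds, tw(G) = 3.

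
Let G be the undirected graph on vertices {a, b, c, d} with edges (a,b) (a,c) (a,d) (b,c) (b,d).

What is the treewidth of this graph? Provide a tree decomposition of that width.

Treewidth 2.
Bags: B1 = {a, b, c}  B2 = {a, b, d}
Tree: B1–B2

Each bag holds 3 vertices, so the decomposition has width 2, which upper-bounds the treewidth. On the other hand G contains the 3-clique {a, b, d}. A clique must lie in a single bag of any decomposition, so no decomposition can have width below 2. Combining the bounds, tw(G) = 2.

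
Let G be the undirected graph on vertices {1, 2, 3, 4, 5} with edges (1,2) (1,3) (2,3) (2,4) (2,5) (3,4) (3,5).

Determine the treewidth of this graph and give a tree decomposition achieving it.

Treewidth 2.
One such decomposition:
Bags: B1 = {2, 3, 4}  B2 = {1, 2, 3}  B3 = {2, 3, 5}
Tree: B1–B2, B1–B3

Every bag has size at most 3, so the width is 3 − 1 = 2 and tw(G) ≤ 2. On the other hand G contains the 3-clique {1, 2, 3}. A clique must lie in a single bag of any decomposition, so no decomposition can have width below 2. Therefore the treewidth is 2.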